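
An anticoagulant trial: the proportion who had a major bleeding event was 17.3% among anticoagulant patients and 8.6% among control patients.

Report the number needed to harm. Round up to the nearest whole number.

absolute risk difference = 0.087000
1 / 0.087000 = 11.494 → round up → 12

NNH: 12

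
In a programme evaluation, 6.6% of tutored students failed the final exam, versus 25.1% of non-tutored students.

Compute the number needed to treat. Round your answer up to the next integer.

6

absolute risk difference = 0.185000
1 / 0.185000 = 5.405 → round up → 6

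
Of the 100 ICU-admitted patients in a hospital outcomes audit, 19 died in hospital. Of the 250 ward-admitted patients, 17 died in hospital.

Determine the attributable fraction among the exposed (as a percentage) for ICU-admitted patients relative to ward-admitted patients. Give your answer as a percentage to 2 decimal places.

risk, ICU-admitted patients = 19/100 = 0.1900
risk, ward-admitted patients = 17/250 = 0.0680
AR% = (0.1900 − 0.0680) / 0.1900 = 0.6421 → 64.21%

AR% ≈ 64.21%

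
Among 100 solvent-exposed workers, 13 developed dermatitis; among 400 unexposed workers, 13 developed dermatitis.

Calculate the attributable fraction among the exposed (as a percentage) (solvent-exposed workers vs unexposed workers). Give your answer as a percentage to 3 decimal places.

risk, solvent-exposed workers = 13/100 = 0.13000
risk, unexposed workers = 13/400 = 0.03250
AR% = (0.13000 − 0.03250) / 0.13000 = 0.7500 → 75.000%

75.000%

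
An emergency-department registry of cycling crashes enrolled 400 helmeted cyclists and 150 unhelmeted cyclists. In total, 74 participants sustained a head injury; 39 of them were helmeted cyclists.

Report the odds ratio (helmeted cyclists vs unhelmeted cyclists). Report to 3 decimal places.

helmeted cyclists without the outcome: 400 − 39 = 361
unhelmeted cyclists with the outcome: 74 − 39 = 35
unhelmeted cyclists without the outcome: 150 − 35 = 115
OR = (39 × 115) / (361 × 35) = 4485/12635 ≈ 0.355

OR: 0.355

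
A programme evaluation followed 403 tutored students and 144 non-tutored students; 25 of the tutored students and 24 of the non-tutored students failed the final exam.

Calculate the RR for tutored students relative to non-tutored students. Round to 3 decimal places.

risk, tutored students = 25/403 = 0.0620
risk, non-tutored students = 24/144 = 0.1667
RR = 0.0620 / 0.1667 = 0.372

RR = 0.372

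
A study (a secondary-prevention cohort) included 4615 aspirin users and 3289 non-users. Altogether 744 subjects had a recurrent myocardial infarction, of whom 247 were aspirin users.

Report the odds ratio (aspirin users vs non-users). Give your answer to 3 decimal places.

OR = 0.318

aspirin users without the outcome: 4615 − 247 = 4368
non-users with the outcome: 744 − 247 = 497
non-users without the outcome: 3289 − 497 = 2792
OR = (247 × 2792) / (4368 × 497) = 689624/2170896 ≈ 0.318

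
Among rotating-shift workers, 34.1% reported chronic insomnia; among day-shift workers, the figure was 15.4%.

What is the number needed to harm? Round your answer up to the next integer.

absolute risk difference = 0.187000
1 / 0.187000 = 5.348 → round up → 6

NNH = 6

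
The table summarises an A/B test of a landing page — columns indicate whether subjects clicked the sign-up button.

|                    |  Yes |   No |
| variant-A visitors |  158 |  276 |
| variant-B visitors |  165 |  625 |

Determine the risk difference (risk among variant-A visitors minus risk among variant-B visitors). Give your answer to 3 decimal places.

risk, variant-A visitors = 158/434 = 0.3641
risk, variant-B visitors = 165/790 = 0.2089
risk difference = 0.3641 − 0.2089 = 0.155

RD: 0.155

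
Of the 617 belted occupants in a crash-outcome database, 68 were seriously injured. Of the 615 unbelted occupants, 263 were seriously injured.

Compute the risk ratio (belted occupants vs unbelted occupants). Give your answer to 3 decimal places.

0.258

risk, belted occupants = 68/617 = 0.1102
risk, unbelted occupants = 263/615 = 0.4276
RR = 0.1102 / 0.4276 = 0.258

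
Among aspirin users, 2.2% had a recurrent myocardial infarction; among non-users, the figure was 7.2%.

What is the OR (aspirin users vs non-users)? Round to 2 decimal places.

odds, aspirin users = 0.02200/0.97800 = 0.02249
odds, non-users = 0.07200/0.92800 = 0.07759
OR = 0.02249 / 0.07759 = 0.29

0.29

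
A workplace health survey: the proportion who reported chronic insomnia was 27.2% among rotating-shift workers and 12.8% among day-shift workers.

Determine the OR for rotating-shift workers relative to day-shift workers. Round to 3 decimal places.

2.545

odds, rotating-shift workers = 0.2720/0.7280 = 0.3736
odds, day-shift workers = 0.1280/0.8720 = 0.1468
OR = 0.3736 / 0.1468 = 2.545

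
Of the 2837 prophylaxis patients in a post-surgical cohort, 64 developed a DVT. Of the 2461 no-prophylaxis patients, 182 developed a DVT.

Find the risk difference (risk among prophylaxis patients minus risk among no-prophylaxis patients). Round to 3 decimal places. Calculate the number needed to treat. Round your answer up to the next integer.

RD = -0.051; NNT = 20

risk, prophylaxis patients = 64/2837 = 0.02256
risk, no-prophylaxis patients = 182/2461 = 0.07395
risk difference = 0.02256 − 0.07395 = -0.051
absolute risk difference = 0.051395
1 / 0.051395 = 19.457 → round up → 20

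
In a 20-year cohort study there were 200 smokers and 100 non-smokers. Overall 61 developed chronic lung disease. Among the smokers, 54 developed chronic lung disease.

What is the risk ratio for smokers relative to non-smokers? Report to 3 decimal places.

smokers without the outcome: 200 − 54 = 146
non-smokers with the outcome: 61 − 54 = 7
non-smokers without the outcome: 100 − 7 = 93
risk, smokers = 54/200 = 0.2700
risk, non-smokers = 7/100 = 0.0700
RR = 0.2700 / 0.0700 = 3.857

RR = 3.857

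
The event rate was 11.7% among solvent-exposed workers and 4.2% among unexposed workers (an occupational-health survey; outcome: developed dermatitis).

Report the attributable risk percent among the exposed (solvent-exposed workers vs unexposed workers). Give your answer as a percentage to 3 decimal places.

AR% = (0.11700 − 0.04200) / 0.11700 = 0.6410 → 64.103%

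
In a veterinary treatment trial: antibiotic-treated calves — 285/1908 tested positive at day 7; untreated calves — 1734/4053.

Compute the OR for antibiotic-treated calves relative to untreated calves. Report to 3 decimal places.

OR: 0.235

odds, antibiotic-treated calves = 285/1623 = 0.1756
odds, untreated calves = 1734/2319 = 0.7477
OR = 0.1756 / 0.7477 = 0.235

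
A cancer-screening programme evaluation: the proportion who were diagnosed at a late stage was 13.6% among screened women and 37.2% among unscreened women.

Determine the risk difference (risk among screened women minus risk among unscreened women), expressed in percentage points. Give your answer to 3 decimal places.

-23.600

risk difference = 0.1360 − 0.3720 = -0.2360 → -23.600 percentage points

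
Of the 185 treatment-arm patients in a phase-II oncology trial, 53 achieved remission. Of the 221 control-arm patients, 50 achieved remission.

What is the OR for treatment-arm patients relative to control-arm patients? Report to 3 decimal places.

OR = (53 × 171) / (132 × 50) = 9063/6600 ≈ 1.373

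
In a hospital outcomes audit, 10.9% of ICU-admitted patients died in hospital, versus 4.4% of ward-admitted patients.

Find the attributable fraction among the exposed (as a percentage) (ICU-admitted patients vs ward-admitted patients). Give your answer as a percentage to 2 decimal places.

AR% = (0.10900 − 0.04400) / 0.10900 = 0.5963 → 59.63%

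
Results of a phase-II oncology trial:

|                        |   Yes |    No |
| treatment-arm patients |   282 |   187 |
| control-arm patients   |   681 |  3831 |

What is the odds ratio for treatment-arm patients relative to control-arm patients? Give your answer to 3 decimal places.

OR = (282 × 3831) / (187 × 681) = 1080342/127347 ≈ 8.483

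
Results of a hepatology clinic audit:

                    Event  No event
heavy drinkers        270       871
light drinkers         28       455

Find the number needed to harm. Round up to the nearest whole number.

6

risk, heavy drinkers = 270/1141 = 0.236635
risk, light drinkers = 28/483 = 0.057971
absolute risk difference = 0.178664
1 / 0.178664 = 5.597 → round up → 6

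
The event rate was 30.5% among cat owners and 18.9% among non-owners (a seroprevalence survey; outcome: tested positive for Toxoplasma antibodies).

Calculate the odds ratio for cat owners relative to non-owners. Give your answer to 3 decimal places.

1.883

odds, cat owners = 0.3050/0.6950 = 0.4388
odds, non-owners = 0.1890/0.8110 = 0.2330
OR = 0.4388 / 0.2330 = 1.883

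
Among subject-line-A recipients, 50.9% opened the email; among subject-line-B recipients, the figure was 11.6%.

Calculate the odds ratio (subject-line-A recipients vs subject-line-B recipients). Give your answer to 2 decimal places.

odds, subject-line-A recipients = 0.5090/0.4910 = 1.0367
odds, subject-line-B recipients = 0.1160/0.8840 = 0.1312
OR = 1.0367 / 0.1312 = 7.90

7.90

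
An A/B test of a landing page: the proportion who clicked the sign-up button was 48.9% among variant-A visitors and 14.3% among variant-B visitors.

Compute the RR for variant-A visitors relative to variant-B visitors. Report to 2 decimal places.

RR = 0.4890 / 0.1430 = 3.42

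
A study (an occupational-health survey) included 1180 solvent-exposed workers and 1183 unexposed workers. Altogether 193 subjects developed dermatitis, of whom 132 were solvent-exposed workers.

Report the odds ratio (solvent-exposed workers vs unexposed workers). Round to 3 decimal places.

solvent-exposed workers without the outcome: 1180 − 132 = 1048
unexposed workers with the outcome: 193 − 132 = 61
unexposed workers without the outcome: 1183 − 61 = 1122
OR = (132 × 1122) / (1048 × 61) = 148104/63928 ≈ 2.317

2.317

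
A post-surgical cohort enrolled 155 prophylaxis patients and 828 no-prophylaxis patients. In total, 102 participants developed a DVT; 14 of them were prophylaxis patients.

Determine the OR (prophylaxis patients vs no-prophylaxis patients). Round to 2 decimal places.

prophylaxis patients without the outcome: 155 − 14 = 141
no-prophylaxis patients with the outcome: 102 − 14 = 88
no-prophylaxis patients without the outcome: 828 − 88 = 740
OR = (14 × 740) / (141 × 88) = 10360/12408 ≈ 0.83

0.83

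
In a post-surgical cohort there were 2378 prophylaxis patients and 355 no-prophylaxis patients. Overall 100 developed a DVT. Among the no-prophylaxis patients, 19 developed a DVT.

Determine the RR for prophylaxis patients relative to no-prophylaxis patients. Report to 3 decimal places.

RR: 0.636

prophylaxis patients with the outcome: 100 − 19 = 81
prophylaxis patients without the outcome: 2378 − 81 = 2297
no-prophylaxis patients without the outcome: 355 − 19 = 336
risk, prophylaxis patients = 81/2378 = 0.03406
risk, no-prophylaxis patients = 19/355 = 0.05352
RR = 0.03406 / 0.05352 = 0.636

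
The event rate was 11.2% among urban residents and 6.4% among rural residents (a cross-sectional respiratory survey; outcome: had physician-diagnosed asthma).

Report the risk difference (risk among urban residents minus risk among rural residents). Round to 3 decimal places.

risk difference = 0.1120 − 0.0640 = 0.048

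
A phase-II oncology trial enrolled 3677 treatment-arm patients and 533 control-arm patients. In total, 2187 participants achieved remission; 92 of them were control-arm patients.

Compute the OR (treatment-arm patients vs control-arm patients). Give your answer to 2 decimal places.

treatment-arm patients with the outcome: 2187 − 92 = 2095
treatment-arm patients without the outcome: 3677 − 2095 = 1582
control-arm patients without the outcome: 533 − 92 = 441
odds, treatment-arm patients = 2095/1582 = 1.3243
odds, control-arm patients = 92/441 = 0.2086
OR = 1.3243 / 0.2086 = 6.35

OR: 6.35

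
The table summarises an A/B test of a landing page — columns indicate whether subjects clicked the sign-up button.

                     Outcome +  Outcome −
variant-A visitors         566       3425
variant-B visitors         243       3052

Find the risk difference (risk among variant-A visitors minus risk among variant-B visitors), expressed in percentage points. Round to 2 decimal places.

risk, variant-A visitors = 566/3991 = 0.1418
risk, variant-B visitors = 243/3295 = 0.0737
risk difference = 0.1418 − 0.0737 = 0.0681 → 6.81 percentage points

RD = 6.81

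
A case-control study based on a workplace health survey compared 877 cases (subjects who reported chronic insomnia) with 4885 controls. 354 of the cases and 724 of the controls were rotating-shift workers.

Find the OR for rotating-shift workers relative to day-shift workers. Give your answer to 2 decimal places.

OR = (354 × 4161) / (724 × 523) = 1472994/378652 ≈ 3.89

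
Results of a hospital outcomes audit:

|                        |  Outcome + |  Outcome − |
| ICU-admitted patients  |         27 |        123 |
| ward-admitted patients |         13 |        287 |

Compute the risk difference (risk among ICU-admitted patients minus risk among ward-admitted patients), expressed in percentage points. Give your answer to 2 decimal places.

risk, ICU-admitted patients = 27/150 = 0.18000
risk, ward-admitted patients = 13/300 = 0.04333
risk difference = 0.18000 − 0.04333 = 0.13667 → 13.67 percentage points

RD ≈ 13.67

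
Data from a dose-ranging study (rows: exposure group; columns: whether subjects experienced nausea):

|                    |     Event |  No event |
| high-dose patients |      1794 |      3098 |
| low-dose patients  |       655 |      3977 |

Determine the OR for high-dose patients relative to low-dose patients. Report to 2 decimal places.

OR = (1794 × 3977) / (3098 × 655) = 7134738/2029190 ≈ 3.52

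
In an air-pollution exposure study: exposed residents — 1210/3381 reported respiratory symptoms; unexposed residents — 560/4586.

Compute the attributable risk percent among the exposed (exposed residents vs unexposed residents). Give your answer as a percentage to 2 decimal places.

risk, exposed residents = 1210/3381 = 0.3579
risk, unexposed residents = 560/4586 = 0.1221
AR% = (0.3579 − 0.1221) / 0.3579 = 0.6588 → 65.88%

AR% ≈ 65.88%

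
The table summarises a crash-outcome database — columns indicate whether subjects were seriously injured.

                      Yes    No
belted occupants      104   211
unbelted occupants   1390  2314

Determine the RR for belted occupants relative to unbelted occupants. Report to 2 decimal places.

RR = 0.88

risk, belted occupants = 104/315 = 0.3302
risk, unbelted occupants = 1390/3704 = 0.3753
RR = 0.3302 / 0.3753 = 0.88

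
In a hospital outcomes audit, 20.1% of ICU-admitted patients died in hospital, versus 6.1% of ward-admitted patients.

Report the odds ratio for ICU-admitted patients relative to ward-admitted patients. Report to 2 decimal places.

OR: 3.87

odds, ICU-admitted patients = 0.2010/0.7990 = 0.2516
odds, ward-admitted patients = 0.0610/0.9390 = 0.0650
OR = 0.2516 / 0.0650 = 3.87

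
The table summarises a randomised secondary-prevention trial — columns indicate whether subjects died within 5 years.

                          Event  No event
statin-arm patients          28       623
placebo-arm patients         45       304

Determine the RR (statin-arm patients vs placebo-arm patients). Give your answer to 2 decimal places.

risk, statin-arm patients = 28/651 = 0.04301
risk, placebo-arm patients = 45/349 = 0.12894
RR = 0.04301 / 0.12894 = 0.33

0.33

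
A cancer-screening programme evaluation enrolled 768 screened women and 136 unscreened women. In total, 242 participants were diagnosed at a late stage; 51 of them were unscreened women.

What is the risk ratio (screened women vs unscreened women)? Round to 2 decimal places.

screened women with the outcome: 242 − 51 = 191
screened women without the outcome: 768 − 191 = 577
unscreened women without the outcome: 136 − 51 = 85
risk, screened women = 191/768 = 0.2487
risk, unscreened women = 51/136 = 0.3750
RR = 0.2487 / 0.3750 = 0.66

0.66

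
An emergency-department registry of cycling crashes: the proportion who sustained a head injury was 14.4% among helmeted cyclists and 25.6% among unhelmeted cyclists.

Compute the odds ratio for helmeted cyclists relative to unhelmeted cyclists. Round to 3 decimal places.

odds, helmeted cyclists = 0.1440/0.8560 = 0.1682
odds, unhelmeted cyclists = 0.2560/0.7440 = 0.3441
OR = 0.1682 / 0.3441 = 0.489

0.489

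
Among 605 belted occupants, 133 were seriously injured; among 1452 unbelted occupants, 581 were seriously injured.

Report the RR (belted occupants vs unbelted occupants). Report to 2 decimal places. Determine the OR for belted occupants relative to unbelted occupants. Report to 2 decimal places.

risk, belted occupants = 133/605 = 0.2198
risk, unbelted occupants = 581/1452 = 0.4001
RR = 0.2198 / 0.4001 = 0.55
OR = (133 × 871) / (472 × 581) = 115843/274232 ≈ 0.42

RR = 0.55; OR = 0.42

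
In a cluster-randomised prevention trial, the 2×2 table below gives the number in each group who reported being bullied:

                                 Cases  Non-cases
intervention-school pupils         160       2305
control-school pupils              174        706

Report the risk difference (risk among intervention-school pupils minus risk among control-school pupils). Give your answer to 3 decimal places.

-0.133

risk, intervention-school pupils = 160/2465 = 0.0649
risk, control-school pupils = 174/880 = 0.1977
risk difference = 0.0649 − 0.1977 = -0.133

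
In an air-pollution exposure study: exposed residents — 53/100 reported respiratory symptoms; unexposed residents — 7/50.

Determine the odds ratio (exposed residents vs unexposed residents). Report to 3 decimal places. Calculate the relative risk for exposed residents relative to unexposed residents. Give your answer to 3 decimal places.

OR = 6.927; RR = 3.786

odds, exposed residents = 53/47 = 1.1277
odds, unexposed residents = 7/43 = 0.1628
OR = 1.1277 / 0.1628 = 6.927
risk, exposed residents = 53/100 = 0.5300
risk, unexposed residents = 7/50 = 0.1400
RR = 0.5300 / 0.1400 = 3.786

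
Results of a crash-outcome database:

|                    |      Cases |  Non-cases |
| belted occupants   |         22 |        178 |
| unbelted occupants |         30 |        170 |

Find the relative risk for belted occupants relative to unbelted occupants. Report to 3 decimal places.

risk, belted occupants = 22/200 = 0.1100
risk, unbelted occupants = 30/200 = 0.1500
RR = 0.1100 / 0.1500 = 0.733

0.733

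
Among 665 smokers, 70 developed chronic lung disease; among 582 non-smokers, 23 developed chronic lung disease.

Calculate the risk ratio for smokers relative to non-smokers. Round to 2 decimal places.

risk, smokers = 70/665 = 0.10526
risk, non-smokers = 23/582 = 0.03952
RR = 0.10526 / 0.03952 = 2.66

2.66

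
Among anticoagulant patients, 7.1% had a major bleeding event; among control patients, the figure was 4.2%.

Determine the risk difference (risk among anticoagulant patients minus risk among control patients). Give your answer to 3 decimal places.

risk difference = 0.07100 − 0.04200 = 0.029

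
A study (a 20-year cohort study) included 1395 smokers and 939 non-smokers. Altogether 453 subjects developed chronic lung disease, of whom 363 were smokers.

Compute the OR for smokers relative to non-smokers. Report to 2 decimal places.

smokers without the outcome: 1395 − 363 = 1032
non-smokers with the outcome: 453 − 363 = 90
non-smokers without the outcome: 939 − 90 = 849
OR = (363 × 849) / (1032 × 90) = 308187/92880 ≈ 3.32

3.32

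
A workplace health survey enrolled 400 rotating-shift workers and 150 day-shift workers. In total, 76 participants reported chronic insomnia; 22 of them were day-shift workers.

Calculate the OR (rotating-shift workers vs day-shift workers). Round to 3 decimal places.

OR: 0.908

rotating-shift workers with the outcome: 76 − 22 = 54
rotating-shift workers without the outcome: 400 − 54 = 346
day-shift workers without the outcome: 150 − 22 = 128
OR = (54 × 128) / (346 × 22) = 6912/7612 ≈ 0.908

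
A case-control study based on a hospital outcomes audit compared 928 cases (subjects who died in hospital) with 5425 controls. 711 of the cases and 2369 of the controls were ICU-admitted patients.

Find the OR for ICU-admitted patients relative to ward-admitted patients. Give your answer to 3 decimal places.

odds, ICU-admitted patients = 711/2369 = 0.3001
odds, ward-admitted patients = 217/3056 = 0.0710
OR = 0.3001 / 0.0710 = 4.227

4.227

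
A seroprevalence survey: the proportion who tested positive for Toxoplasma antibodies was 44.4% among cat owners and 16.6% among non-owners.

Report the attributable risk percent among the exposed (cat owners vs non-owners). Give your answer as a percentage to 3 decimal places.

AR% = (0.4440 − 0.1660) / 0.4440 = 0.6261 → 62.613%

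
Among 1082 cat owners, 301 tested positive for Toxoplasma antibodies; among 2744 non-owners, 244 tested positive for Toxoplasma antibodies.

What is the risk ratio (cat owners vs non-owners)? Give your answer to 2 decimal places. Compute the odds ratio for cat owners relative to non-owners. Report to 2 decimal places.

RR = 3.13; OR = 3.95

risk, cat owners = 301/1082 = 0.2782
risk, non-owners = 244/2744 = 0.0889
RR = 0.2782 / 0.0889 = 3.13
OR = (301 × 2500) / (781 × 244) = 752500/190564 ≈ 3.95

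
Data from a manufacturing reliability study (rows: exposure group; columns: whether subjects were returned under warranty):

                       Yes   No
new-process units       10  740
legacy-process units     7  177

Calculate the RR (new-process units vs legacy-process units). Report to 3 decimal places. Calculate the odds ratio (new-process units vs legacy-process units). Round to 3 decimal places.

risk, new-process units = 10/750 = 0.01333
risk, legacy-process units = 7/184 = 0.03804
RR = 0.01333 / 0.03804 = 0.350
odds, new-process units = 10/740 = 0.01351
odds, legacy-process units = 7/177 = 0.03955
OR = 0.01351 / 0.03955 = 0.342

RR = 0.350; OR = 0.342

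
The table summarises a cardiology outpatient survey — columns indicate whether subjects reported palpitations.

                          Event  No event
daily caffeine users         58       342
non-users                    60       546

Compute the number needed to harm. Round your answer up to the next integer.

risk, daily caffeine users = 58/400 = 0.145000
risk, non-users = 60/606 = 0.099010
absolute risk difference = 0.045990
1 / 0.045990 = 21.744 → round up → 22

NNH = 22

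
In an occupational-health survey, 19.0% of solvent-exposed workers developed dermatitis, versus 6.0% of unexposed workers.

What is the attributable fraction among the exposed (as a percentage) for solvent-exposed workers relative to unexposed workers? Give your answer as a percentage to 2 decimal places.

AR% = (0.1900 − 0.0600) / 0.1900 = 0.6842 → 68.42%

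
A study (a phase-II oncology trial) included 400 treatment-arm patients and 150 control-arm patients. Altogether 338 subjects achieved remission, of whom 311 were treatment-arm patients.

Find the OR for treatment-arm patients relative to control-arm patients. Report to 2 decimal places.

15.92

treatment-arm patients without the outcome: 400 − 311 = 89
control-arm patients with the outcome: 338 − 311 = 27
control-arm patients without the outcome: 150 − 27 = 123
odds, treatment-arm patients = 311/89 = 3.4944
odds, control-arm patients = 27/123 = 0.2195
OR = 3.4944 / 0.2195 = 15.92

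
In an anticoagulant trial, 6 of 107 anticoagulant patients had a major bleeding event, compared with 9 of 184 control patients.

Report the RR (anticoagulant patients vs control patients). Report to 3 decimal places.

risk, anticoagulant patients = 6/107 = 0.05607
risk, control patients = 9/184 = 0.04891
RR = 0.05607 / 0.04891 = 1.146

RR ≈ 1.146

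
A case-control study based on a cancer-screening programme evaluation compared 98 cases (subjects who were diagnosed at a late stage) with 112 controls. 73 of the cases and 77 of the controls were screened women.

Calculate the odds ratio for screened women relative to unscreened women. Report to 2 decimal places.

OR = (73 × 35) / (77 × 25) = 2555/1925 ≈ 1.33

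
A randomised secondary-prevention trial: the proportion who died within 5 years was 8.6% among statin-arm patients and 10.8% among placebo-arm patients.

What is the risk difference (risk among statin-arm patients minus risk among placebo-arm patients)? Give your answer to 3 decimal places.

risk difference = 0.0860 − 0.1080 = -0.022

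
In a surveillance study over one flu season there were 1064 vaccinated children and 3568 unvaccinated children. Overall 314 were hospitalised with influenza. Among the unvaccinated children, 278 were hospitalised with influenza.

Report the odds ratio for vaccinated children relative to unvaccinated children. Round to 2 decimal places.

OR ≈ 0.41

vaccinated children with the outcome: 314 − 278 = 36
vaccinated children without the outcome: 1064 − 36 = 1028
unvaccinated children without the outcome: 3568 − 278 = 3290
OR = (36 × 3290) / (1028 × 278) = 118440/285784 ≈ 0.41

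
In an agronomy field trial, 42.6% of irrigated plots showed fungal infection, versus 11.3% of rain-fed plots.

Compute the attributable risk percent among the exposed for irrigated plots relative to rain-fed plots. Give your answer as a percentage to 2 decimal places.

AR% = (0.4260 − 0.1130) / 0.4260 = 0.7347 → 73.47%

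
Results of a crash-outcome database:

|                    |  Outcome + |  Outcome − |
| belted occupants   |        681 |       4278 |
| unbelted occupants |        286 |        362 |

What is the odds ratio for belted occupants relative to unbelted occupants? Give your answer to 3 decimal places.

OR = (681 × 362) / (4278 × 286) = 246522/1223508 ≈ 0.201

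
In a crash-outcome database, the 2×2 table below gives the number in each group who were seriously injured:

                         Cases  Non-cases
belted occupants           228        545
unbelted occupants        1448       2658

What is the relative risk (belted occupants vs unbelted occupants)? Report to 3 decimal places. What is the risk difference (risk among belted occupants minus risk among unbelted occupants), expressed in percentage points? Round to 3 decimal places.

RR = 0.836; RD = -5.770

risk, belted occupants = 228/773 = 0.2950
risk, unbelted occupants = 1448/4106 = 0.3527
RR = 0.2950 / 0.3527 = 0.836
risk difference = 0.2950 − 0.3527 = -0.0577 → -5.770 percentage points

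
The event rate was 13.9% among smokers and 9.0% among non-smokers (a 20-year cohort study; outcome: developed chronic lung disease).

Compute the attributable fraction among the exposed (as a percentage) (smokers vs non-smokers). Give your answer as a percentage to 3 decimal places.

AR% = (0.1390 − 0.0900) / 0.1390 = 0.3525 → 35.252%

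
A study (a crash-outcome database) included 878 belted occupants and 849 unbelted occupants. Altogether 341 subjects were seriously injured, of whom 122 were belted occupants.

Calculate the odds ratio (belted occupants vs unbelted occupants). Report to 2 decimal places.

belted occupants without the outcome: 878 − 122 = 756
unbelted occupants with the outcome: 341 − 122 = 219
unbelted occupants without the outcome: 849 − 219 = 630
OR = (122 × 630) / (756 × 219) = 76860/165564 ≈ 0.46

OR: 0.46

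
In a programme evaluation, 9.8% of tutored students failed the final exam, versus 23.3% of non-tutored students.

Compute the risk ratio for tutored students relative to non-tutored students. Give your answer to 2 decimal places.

RR = 0.0980 / 0.2330 = 0.42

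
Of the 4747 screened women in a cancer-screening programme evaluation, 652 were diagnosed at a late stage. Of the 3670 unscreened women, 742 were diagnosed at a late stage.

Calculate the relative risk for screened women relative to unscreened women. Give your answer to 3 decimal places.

0.679

risk, screened women = 652/4747 = 0.1373
risk, unscreened women = 742/3670 = 0.2022
RR = 0.1373 / 0.2022 = 0.679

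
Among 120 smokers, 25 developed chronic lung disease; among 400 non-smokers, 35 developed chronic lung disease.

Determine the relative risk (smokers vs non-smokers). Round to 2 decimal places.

RR = 2.38

risk, smokers = 25/120 = 0.2083
risk, non-smokers = 35/400 = 0.0875
RR = 0.2083 / 0.0875 = 2.38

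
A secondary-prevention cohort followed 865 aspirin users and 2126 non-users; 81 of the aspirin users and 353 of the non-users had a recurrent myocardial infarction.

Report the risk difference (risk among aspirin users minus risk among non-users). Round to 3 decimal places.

-0.072

risk, aspirin users = 81/865 = 0.0936
risk, non-users = 353/2126 = 0.1660
risk difference = 0.0936 − 0.1660 = -0.072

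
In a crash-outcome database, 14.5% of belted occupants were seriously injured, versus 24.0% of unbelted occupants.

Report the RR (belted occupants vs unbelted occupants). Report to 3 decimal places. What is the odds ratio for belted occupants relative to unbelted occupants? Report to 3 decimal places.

RR = 0.604; OR = 0.537

RR = 0.1450 / 0.2400 = 0.604
odds, belted occupants = 0.1450/0.8550 = 0.1696
odds, unbelted occupants = 0.2400/0.7600 = 0.3158
OR = 0.1696 / 0.3158 = 0.537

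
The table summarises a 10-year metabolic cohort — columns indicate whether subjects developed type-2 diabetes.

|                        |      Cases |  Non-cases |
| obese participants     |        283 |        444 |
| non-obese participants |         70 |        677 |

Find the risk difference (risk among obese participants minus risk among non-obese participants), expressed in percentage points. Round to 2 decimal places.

29.56

risk, obese participants = 283/727 = 0.3893
risk, non-obese participants = 70/747 = 0.0937
risk difference = 0.3893 − 0.0937 = 0.2956 → 29.56 percentage points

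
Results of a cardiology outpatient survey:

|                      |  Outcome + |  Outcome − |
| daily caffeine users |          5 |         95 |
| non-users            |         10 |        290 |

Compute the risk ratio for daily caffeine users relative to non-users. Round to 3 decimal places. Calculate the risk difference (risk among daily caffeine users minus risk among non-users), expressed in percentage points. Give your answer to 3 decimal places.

risk, daily caffeine users = 5/100 = 0.05000
risk, non-users = 10/300 = 0.03333
RR = 0.05000 / 0.03333 = 1.500
risk difference = 0.05000 − 0.03333 = 0.01667 → 1.667 percentage points

RR = 1.500; RD = 1.667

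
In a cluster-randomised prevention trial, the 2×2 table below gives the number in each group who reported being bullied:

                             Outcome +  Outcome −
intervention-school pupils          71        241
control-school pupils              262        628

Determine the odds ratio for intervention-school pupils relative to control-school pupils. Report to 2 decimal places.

OR = (71 × 628) / (241 × 262) = 44588/63142 ≈ 0.71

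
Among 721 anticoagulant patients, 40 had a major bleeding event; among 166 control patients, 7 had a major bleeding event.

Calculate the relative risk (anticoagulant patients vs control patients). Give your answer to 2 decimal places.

1.32

risk, anticoagulant patients = 40/721 = 0.05548
risk, control patients = 7/166 = 0.04217
RR = 0.05548 / 0.04217 = 1.32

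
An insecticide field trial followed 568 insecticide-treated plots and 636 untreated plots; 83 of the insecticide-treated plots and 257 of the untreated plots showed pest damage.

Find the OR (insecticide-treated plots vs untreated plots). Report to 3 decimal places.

OR = (83 × 379) / (485 × 257) = 31457/124645 ≈ 0.252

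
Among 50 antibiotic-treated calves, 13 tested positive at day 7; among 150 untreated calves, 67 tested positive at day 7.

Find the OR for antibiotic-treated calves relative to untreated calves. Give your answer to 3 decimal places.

odds, antibiotic-treated calves = 13/37 = 0.3514
odds, untreated calves = 67/83 = 0.8072
OR = 0.3514 / 0.8072 = 0.435

OR: 0.435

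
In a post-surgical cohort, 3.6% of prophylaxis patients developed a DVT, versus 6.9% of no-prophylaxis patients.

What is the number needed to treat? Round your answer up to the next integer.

31

absolute risk difference = 0.033000
1 / 0.033000 = 30.303 → round up → 31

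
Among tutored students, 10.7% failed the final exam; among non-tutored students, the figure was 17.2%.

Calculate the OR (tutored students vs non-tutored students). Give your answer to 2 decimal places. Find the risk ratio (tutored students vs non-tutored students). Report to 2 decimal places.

odds, tutored students = 0.1070/0.8930 = 0.1198
odds, non-tutored students = 0.1720/0.8280 = 0.2077
OR = 0.1198 / 0.2077 = 0.58
RR = 0.1070 / 0.1720 = 0.62

OR = 0.58; RR = 0.62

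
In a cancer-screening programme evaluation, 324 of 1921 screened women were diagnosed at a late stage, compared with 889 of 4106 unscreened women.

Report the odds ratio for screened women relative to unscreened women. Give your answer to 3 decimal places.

OR ≈ 0.734

odds, screened women = 324/1597 = 0.2029
odds, unscreened women = 889/3217 = 0.2763
OR = 0.2029 / 0.2763 = 0.734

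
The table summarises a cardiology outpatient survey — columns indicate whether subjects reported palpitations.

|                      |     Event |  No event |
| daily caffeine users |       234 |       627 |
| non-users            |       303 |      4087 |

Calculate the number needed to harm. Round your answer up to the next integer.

risk, daily caffeine users = 234/861 = 0.271777
risk, non-users = 303/4390 = 0.069021
absolute risk difference = 0.202757
1 / 0.202757 = 4.932 → round up → 5

5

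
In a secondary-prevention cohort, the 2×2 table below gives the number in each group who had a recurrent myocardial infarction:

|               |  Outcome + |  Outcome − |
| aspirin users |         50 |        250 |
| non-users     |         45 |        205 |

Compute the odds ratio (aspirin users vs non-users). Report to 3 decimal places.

0.911

odds, aspirin users = 50/250 = 0.2000
odds, non-users = 45/205 = 0.2195
OR = 0.2000 / 0.2195 = 0.911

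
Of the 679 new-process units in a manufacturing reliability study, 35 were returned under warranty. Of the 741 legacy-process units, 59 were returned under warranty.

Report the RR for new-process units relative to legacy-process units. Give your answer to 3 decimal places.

risk, new-process units = 35/679 = 0.0515
risk, legacy-process units = 59/741 = 0.0796
RR = 0.0515 / 0.0796 = 0.647

RR = 0.647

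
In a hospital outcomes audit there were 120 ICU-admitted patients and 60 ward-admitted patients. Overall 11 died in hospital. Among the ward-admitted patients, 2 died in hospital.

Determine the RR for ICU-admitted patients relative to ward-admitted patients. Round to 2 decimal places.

ICU-admitted patients with the outcome: 11 − 2 = 9
ICU-admitted patients without the outcome: 120 − 9 = 111
ward-admitted patients without the outcome: 60 − 2 = 58
risk, ICU-admitted patients = 9/120 = 0.07500
risk, ward-admitted patients = 2/60 = 0.03333
RR = 0.07500 / 0.03333 = 2.25

RR ≈ 2.25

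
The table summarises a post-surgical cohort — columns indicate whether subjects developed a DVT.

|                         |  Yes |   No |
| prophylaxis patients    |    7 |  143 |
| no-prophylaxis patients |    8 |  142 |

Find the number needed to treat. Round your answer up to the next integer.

risk, prophylaxis patients = 7/150 = 0.046667
risk, no-prophylaxis patients = 8/150 = 0.053333
absolute risk difference = 0.006667
1 / 0.006667 = 149.993 → round up → 150

150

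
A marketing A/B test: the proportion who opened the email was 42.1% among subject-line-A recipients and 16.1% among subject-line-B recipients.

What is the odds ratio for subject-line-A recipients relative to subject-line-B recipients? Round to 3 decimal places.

OR = 3.789

odds, subject-line-A recipients = 0.4210/0.5790 = 0.7271
odds, subject-line-B recipients = 0.1610/0.8390 = 0.1919
OR = 0.7271 / 0.1919 = 3.789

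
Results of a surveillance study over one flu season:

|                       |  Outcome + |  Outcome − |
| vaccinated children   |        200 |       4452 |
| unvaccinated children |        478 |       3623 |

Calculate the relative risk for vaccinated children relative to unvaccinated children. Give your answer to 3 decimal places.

risk, vaccinated children = 200/4652 = 0.04299
risk, unvaccinated children = 478/4101 = 0.11656
RR = 0.04299 / 0.11656 = 0.369

0.369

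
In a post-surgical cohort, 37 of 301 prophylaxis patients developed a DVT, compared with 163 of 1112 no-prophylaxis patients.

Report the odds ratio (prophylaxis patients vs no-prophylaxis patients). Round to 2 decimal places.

OR = (37 × 949) / (264 × 163) = 35113/43032 ≈ 0.82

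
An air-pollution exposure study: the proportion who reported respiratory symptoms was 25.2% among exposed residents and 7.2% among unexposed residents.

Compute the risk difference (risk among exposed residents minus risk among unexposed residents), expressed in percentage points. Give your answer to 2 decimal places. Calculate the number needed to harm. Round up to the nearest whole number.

risk difference = 0.2520 − 0.0720 = 0.1800 → 18.00 percentage points
absolute risk difference = 0.180000
1 / 0.180000 = 5.556 → round up → 6

RD = 18.00; NNH = 6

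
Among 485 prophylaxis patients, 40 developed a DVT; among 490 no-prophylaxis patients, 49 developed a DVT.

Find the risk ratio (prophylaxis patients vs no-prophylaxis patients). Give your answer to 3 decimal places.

0.825

risk, prophylaxis patients = 40/485 = 0.0825
risk, no-prophylaxis patients = 49/490 = 0.1000
RR = 0.0825 / 0.1000 = 0.825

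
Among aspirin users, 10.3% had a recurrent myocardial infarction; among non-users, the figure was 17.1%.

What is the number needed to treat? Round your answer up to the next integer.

15

absolute risk difference = 0.068000
1 / 0.068000 = 14.706 → round up → 15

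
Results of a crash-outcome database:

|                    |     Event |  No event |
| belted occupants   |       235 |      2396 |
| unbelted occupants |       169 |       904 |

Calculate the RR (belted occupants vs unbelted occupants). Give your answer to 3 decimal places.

0.567

risk, belted occupants = 235/2631 = 0.0893
risk, unbelted occupants = 169/1073 = 0.1575
RR = 0.0893 / 0.1575 = 0.567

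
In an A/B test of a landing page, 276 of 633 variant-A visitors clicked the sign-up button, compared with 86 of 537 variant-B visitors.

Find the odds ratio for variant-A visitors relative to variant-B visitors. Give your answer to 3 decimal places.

OR = (276 × 451) / (357 × 86) = 124476/30702 ≈ 4.054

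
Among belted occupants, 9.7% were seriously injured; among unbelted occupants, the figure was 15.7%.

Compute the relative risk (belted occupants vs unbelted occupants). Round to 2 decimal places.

RR = 0.0970 / 0.1570 = 0.62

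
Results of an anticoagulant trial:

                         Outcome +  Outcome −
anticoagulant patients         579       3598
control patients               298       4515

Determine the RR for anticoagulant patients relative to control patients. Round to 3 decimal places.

2.239

risk, anticoagulant patients = 579/4177 = 0.1386
risk, control patients = 298/4813 = 0.0619
RR = 0.1386 / 0.0619 = 2.239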